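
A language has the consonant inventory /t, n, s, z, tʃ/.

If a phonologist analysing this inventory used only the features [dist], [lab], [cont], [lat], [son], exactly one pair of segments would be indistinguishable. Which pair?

z, s

/z/ (voiced alveolar fricative) and /s/ (voiceless alveolar fricative) are both [-distributed], [-labial], [+continuant], [-lateral], [-sonorant], so none of the listed features separates them. (They do differ in [voice], which is not among the given features.) Every other pair in the inventory differs on at least one listed feature.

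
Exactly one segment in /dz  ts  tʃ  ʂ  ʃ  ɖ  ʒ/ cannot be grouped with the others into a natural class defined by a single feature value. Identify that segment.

[strident] groups all but one: /ʃ, ʂ, ts, ʒ, dz, tʃ/ share [+strident] while /ɖ/ (voiced retroflex stop) alone is [−strident]. Removing any other segment would not leave a single-feature class that excludes it.

ɖ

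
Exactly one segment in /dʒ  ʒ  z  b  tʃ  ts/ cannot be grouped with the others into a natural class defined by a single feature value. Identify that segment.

b

/dʒ, ʒ, tʃ, ts, z/ are all [+strident], but /b/ (voiced bilabial stop) is [-strident]. No other single segment can be removed to leave a set sharing one feature value that the removed segment lacks, so /b/ is the odd one out.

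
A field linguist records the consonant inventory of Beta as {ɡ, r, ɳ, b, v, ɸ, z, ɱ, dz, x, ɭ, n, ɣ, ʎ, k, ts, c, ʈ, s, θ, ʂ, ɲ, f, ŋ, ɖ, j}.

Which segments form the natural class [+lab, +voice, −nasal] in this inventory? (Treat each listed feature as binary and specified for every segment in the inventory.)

Among the inventory, the [+labial] segments are /b, v, ɸ, ɱ, f/.
Within that set, [+voice] gives /b, v, ɱ/.
Intersecting with [−nasal] leaves /b, v/.

b, v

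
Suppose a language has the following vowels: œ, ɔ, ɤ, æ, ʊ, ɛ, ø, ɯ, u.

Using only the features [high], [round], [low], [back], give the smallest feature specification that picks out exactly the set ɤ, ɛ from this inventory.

[−high, −low, −round]

Every target segment is [−high], [−low], [−round]; each remaining inventory member fails at least one of these. Each conjunct is needed — [−low, −round] alone would also admit /ɯ/; [−high, −round] alone would also admit /æ/; [−high, −low] alone would also admit /œ, ɔ, ø/ — and no other combination of two listed features has exactly this extension, so three is the minimum.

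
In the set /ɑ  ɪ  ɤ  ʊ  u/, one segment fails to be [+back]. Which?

ɪ

/ɪ/ is the high front unrounded lax vowel, which is [-back]; the rest — /u, ʊ, ɑ, ɤ/ — are [+back].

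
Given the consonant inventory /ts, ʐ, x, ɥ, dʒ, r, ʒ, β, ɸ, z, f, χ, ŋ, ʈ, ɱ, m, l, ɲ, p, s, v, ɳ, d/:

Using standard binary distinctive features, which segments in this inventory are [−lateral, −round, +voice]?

Checking each segment against [−lateral], [−round], [+voice]: /ʐ/ (voiced retroflex fricative), /dʒ/ (voiced postalveolar affricate), /r/ (alveolar trill), /ʒ/ (voiced postalveolar fricative), /β/ (voiced bilabial fricative), /z/ (voiced alveolar fricative), among others, satisfy every feature; every other segment in the inventory fails at least one.

ʐ, dʒ, r, ʒ, β, z, ŋ, ɱ, m, ɲ, v, ɳ, d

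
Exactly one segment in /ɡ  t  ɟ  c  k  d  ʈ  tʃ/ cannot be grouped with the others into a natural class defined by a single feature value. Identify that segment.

/c, d, t, ʈ, k, ɟ, ɡ/ are all [−delayed release], but /tʃ/ (voiceless postalveolar affricate) is [+delayed release]. No other single segment can be removed to leave a set sharing one feature value that the removed segment lacks, so /tʃ/ is the odd one out.

tʃ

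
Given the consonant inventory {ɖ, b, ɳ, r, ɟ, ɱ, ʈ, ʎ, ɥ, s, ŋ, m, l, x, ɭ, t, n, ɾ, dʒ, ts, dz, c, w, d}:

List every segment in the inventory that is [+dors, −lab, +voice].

ɟ, ʎ, ŋ

Eliminate segments failing any feature: /ɖ, b, ɳ, r, ɱ, ʈ, s, m, l, ɭ, t, n, ɾ, dʒ, ts, dz, d/ are [−dorsal]; /ɥ, w/ are [+labial]; /x, c/ are [−voice]. The remaining /ɟ, ʎ, ŋ/ satisfy [+dorsal], [−labial], [+voice].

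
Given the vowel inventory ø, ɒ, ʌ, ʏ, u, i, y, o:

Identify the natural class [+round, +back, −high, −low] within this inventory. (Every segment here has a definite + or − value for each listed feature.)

o

First, the [+round] segments are /ø, ɒ, ʏ, u, y, o/.
Intersecting with [+back] gives /ɒ, u, o/.
Within that set, [−high] gives /ɒ, o/.
Within that set, [−low] leaves /o/.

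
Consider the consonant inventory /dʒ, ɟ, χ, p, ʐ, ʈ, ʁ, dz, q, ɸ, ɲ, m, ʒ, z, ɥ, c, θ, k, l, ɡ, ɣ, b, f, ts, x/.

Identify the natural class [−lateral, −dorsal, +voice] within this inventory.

dʒ, ʐ, dz, m, ʒ, z, b

Checking each segment against [−lateral], [−dorsal], [+voice]: /dʒ/ (voiced postalveolar affricate), /ʐ/ (voiced retroflex fricative), /dz/ (voiced alveolar affricate), /m/ (bilabial nasal), /ʒ/ (voiced postalveolar fricative), /z/ (voiced alveolar fricative), among others, satisfy every feature; every other segment in the inventory fails at least one.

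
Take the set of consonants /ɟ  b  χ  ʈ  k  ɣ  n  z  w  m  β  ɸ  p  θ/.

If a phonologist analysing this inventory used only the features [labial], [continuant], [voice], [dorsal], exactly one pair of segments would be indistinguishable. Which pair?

/m/ (bilabial nasal) and /b/ (voiced bilabial stop) are both [+labial], [-continuant], [+voice], [-dorsal], so none of the listed features separates them. (They do differ in [sonorant] and [nasal], which are not among the given features.) Every other pair in the inventory differs on at least one listed feature.

m, b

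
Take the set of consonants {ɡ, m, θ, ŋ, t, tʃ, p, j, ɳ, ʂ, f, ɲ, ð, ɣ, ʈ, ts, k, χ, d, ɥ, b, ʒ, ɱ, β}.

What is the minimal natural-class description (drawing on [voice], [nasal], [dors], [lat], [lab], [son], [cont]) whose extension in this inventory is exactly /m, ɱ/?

The class [+nasal], [+labial] has exactly /m, ɱ/ as its extension in this inventory. No smaller conjunction from the listed features achieves this: [+labial] alone would also admit /p, f, ɥ, b, …/; [+nasal] alone would also admit /ŋ, ɳ, ɲ/; and checking the remaining single features turns up none with this extension.

[+nasal, +lab]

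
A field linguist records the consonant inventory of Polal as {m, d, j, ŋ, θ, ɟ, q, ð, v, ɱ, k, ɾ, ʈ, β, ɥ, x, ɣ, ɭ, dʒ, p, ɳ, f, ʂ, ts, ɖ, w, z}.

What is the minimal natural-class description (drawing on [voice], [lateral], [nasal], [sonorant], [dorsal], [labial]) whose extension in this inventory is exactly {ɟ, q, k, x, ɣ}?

[-sonorant, +dorsal]

The class [-sonorant], [+dorsal] has exactly /ɟ, q, k, x, ɣ/ as its extension in this inventory. No smaller conjunction from the listed features achieves this: [+dorsal] alone would also admit /j, ŋ, ɥ, w/; [-sonorant] alone would also admit /d, θ, ð, v, …/; and checking the remaining single features turns up none with this extension.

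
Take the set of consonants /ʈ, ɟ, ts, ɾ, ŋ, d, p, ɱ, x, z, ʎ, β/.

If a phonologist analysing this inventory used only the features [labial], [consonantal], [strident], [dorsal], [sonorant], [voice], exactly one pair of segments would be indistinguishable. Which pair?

Both /ŋ/ and /ʎ/ are [−labial], [+consonantal], [−strident], [+dorsal], [+sonorant], [+voice]. Since the list omits [nasal], [lateral] and [back] — which do distinguish the velar nasal from the palatal lateral approximant — this pair collapses; all other pairs remain distinct.

ŋ, ʎ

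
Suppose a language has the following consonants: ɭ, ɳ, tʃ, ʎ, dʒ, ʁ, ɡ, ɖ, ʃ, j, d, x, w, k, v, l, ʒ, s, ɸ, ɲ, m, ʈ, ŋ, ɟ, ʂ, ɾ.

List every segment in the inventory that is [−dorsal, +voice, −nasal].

Checking each segment against [−dorsal], [+voice], [−nasal]: /ɭ/ (retroflex lateral approximant), /dʒ/ (voiced postalveolar affricate), /ɖ/ (voiced retroflex stop), /d/ (voiced alveolar stop), /v/ (voiced labiodental fricative), /l/ (alveolar lateral approximant), among others, satisfy every feature; every other segment in the inventory fails at least one.

ɭ, dʒ, ɖ, d, v, l, ʒ, ɾ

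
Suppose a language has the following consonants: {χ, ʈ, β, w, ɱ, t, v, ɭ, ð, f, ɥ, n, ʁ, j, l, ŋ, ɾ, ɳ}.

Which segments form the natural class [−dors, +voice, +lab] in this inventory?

Eliminate segments failing any feature: /χ, w, ɥ, ʁ, j, ŋ/ are [+dorsal]; /ʈ, t, f/ are [−voice]; /ɭ, ð, n, l, ɾ, ɳ/ are [−labial]. The remaining /β, ɱ, v/ satisfy [−dorsal], [+voice], [+labial].

β, ɱ, v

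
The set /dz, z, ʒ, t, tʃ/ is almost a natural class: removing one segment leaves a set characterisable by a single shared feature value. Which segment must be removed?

t

[strident] groups all but one: /tʃ, ʒ, z, dz/ share [+strident] while /t/ (voiceless alveolar stop) alone is [-strident]. Removing any other segment would not leave a single-feature class that excludes it.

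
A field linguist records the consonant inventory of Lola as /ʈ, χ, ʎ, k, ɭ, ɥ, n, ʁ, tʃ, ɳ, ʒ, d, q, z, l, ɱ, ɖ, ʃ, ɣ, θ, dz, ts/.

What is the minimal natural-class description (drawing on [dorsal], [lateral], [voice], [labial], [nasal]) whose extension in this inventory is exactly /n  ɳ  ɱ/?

[+nasal]

Every target segment is [+nasal] and no other inventory member is, so one feature is enough.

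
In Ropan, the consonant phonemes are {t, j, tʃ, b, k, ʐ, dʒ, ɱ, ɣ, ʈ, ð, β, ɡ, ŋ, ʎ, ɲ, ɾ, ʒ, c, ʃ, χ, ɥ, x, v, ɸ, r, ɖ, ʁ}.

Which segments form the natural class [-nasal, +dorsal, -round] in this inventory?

Eliminate segments failing any feature: /t, tʃ, b, ʐ, dʒ, ʈ, ð, β, ɾ, ʒ, ʃ, v, ɸ, r, ɖ/ are [-dorsal]; /ɱ, ŋ, ɲ/ are [+nasal]; /ɥ/ is [+round]. The remaining /j, k, ɣ, ɡ, ʎ, c, χ, x, ʁ/ satisfy [-nasal], [+dorsal], [-round].

j, k, ɣ, ɡ, ʎ, c, χ, x, ʁ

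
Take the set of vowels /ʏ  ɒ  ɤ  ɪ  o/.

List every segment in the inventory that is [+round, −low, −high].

Checking each segment against [+round], [−low], [−high]: /o/ (mid back rounded tense vowel) satisfies every feature; every other segment in the inventory fails at least one.

o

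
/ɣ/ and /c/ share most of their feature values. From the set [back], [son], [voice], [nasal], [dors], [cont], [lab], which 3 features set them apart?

The two segments share [−sonorant], [−nasal], [+dorsal], [−labial]. The only features from the list on which they differ: /ɣ/ is [+voice] while /c/ is [−voice]; /ɣ/ is [+continuant] while /c/ is [−continuant]; /ɣ/ is [+back] while /c/ is [−back].

[voice], [continuant], [back]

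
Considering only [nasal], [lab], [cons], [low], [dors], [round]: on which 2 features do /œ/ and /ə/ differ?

/œ/ (mid front rounded lax vowel) and /ə/ (mid central vowel (schwa)) agree on [−nasal], [−consonantal], [−low], [+dorsal]. They differ on [labial] (/œ/ [+], /ə/ [−]), [round] (/œ/ [+], /ə/ [−]).

[labial], [round]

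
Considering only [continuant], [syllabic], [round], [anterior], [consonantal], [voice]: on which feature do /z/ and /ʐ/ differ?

[anterior]

/z/ is the voiced alveolar fricative and /ʐ/ is the voiced retroflex fricative. Both are [+continuant], [−syllabic], [−round], [+consonantal], [+voice]. /z/ is [+anterior] while /ʐ/ is [−anterior], so the distinguishing feature is [anterior].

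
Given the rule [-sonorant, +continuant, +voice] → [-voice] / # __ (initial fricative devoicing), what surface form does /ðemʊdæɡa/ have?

Only the initial segment /ð/ is both word-initial and matches the structural description. It is a voiced dental fricative, so [-sonorant, +continuant, +voice] holds; changing it to [-voice] with all other features held fixed yields /θ/ (voiceless dental fricative). No other segment meets both the structural description and the environment, so the output is [θemʊdæɡa].

[θemʊdæɡa]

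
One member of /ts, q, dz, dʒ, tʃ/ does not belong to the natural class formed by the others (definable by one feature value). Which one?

/dz, ts, dʒ, tʃ/ are all [+delayed release], but /q/ (voiceless uvular stop) is [−delayed release]. No other single segment can be removed to leave a set sharing one feature value that the removed segment lacks, so /q/ is the odd one out.

q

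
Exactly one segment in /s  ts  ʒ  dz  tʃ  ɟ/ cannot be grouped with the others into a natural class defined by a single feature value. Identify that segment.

ɟ

The remaining segments after removing /ɟ/ share [+strident]; /ɟ/ (voiced palatal stop) is [−strident]. For every other candidate removal, the leftover set fails to share any single feature value that the removed segment lacks.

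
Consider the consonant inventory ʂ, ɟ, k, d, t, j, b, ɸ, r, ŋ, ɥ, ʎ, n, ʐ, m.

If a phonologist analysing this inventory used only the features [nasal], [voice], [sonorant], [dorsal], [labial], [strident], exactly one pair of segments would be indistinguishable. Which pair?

j, ʎ

On the given features, /j/ and /ʎ/ have an identical profile: [-nasal], [+voice], [+sonorant], [+dorsal], [-labial], [-strident]. No other two segments in the inventory coincide on all 6 features. (They do differ in [lateral], which is not among the given features.)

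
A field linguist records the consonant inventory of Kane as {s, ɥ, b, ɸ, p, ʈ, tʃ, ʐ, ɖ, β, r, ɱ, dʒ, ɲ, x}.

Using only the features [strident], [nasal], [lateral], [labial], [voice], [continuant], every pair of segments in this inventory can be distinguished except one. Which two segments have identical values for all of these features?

β, ɥ

On the given features, /β/ and /ɥ/ have an identical profile: [-strident], [-nasal], [-lateral], [+labial], [+voice], [+continuant]. No other two segments in the inventory coincide on all 6 features. (They do differ in [sonorant], [round] and [dorsal], which are not among the given features.)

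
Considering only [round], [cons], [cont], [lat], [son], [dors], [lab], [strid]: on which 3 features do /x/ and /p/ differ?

[continuant], [labial], [dorsal]

/x/ (voiceless velar fricative) and /p/ (voiceless bilabial stop) agree on [−round], [+consonantal], [−lateral], [−sonorant], [−strident]. They differ on [continuant] (/x/ [+], /p/ [−]), [labial] (/x/ [−], /p/ [+]), [dorsal] (/x/ [+], /p/ [−]).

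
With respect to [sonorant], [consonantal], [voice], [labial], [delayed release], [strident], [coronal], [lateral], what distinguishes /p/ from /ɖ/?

[voice], [labial], [coronal]

/p/ (voiceless bilabial stop) and /ɖ/ (voiced retroflex stop) agree on [−sonorant], [+consonantal], [−delayed release], [−strident], [−lateral]. They differ on [voice] (/p/ [−], /ɖ/ [+]), [labial] (/p/ [+], /ɖ/ [−]), [coronal] (/p/ [−], /ɖ/ [+]).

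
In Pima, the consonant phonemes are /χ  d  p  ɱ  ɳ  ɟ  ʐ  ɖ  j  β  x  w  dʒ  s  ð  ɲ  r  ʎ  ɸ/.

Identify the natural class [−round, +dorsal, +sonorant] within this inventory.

Checking each segment against [−round], [+dorsal], [+sonorant]: /j/ (palatal glide), /ɲ/ (palatal nasal), /ʎ/ (palatal lateral approximant) satisfy every feature; every other segment in the inventory fails at least one.

j, ɲ, ʎ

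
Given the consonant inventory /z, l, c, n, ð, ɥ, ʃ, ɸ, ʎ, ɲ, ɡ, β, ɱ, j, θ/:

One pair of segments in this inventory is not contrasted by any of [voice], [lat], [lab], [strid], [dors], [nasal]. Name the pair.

On the given features, /ɡ/ and /j/ have an identical profile: [+voice], [−lateral], [−labial], [−strident], [+dorsal], [−nasal]. No other two segments in the inventory coincide on all 6 features. (They do differ in [sonorant], [continuant] and [back], which are not among the given features.)

ɡ, j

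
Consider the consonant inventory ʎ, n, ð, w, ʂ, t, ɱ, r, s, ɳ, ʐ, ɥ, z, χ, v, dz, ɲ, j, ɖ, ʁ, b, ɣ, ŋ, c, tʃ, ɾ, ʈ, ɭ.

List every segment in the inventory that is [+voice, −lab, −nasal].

Checking each segment against [+voice], [−labial], [−nasal]: /ʎ/ (palatal lateral approximant), /ð/ (voiced dental fricative), /r/ (alveolar trill), /ʐ/ (voiced retroflex fricative), /z/ (voiced alveolar fricative), /dz/ (voiced alveolar affricate), among others, satisfy every feature; every other segment in the inventory fails at least one.

ʎ, ð, r, ʐ, z, dz, j, ɖ, ʁ, ɣ, ɾ, ɭ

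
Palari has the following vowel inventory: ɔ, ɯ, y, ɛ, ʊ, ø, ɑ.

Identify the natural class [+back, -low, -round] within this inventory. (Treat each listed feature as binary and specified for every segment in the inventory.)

Checking each segment against [+back], [-low], [-round]: /ɯ/ (high back unrounded vowel) satisfies every feature; every other segment in the inventory fails at least one.

ɯ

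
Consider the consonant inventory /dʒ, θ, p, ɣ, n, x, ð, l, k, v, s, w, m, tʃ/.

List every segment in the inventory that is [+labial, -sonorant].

p, v

First, the [+labial] segments are /p, v, w, m/.
Within that set, [-sonorant] leaves /p, v/.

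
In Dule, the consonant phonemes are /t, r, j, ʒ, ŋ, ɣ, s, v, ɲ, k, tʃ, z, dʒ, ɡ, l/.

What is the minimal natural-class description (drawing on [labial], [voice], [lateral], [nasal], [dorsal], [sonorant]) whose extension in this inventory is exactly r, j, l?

/r, j, l/ are all [+sonorant], [−nasal], and no other segment in the inventory matches both values. Dropping any one of them over-generates: [−nasal] alone would also admit /t, ʒ, ɣ, s, …/; [+sonorant] alone would also admit /ŋ, ɲ/. No other single listed feature picks out exactly this set either, so fewer than two features will not do.

[+sonorant, −nasal]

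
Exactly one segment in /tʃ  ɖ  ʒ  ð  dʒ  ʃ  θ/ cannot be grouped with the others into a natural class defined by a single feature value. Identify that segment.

ɖ

The remaining segments after removing /ɖ/ share [+distributed]; /ɖ/ (voiced retroflex stop) is [−distributed]. For every other candidate removal, the leftover set fails to share any single feature value that the removed segment lacks.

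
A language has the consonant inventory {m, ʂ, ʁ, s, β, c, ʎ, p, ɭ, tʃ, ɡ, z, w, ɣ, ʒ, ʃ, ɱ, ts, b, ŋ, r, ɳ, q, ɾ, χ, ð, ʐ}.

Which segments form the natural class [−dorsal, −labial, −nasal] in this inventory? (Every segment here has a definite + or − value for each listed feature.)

ʂ, s, ɭ, tʃ, z, ʒ, ʃ, ts, r, ɾ, ð, ʐ

Checking each segment against [−dorsal], [−labial], [−nasal]: /ʂ/ (voiceless retroflex fricative), /s/ (voiceless alveolar fricative), /ɭ/ (retroflex lateral approximant), /tʃ/ (voiceless postalveolar affricate), /z/ (voiced alveolar fricative), /ʒ/ (voiced postalveolar fricative), among others, satisfy every feature; every other segment in the inventory fails at least one.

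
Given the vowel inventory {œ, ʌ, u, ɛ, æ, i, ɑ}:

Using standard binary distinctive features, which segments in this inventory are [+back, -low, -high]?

Eliminate segments failing any feature: /œ, ɛ, æ, i/ are [-back]; /u/ is [+high]; /ɑ/ is [+low]. The remaining /ʌ/ satisfy [+back], [-low], [-high].

ʌ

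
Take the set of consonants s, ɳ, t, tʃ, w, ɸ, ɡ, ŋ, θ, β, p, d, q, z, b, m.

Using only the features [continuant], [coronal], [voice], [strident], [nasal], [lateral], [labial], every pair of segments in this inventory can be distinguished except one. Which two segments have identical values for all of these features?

Both /w/ and /β/ are [+continuant], [-coronal], [+voice], [-strident], [-nasal], [-lateral], [+labial]. Since the list omits [sonorant], [round] and [dorsal] — which do distinguish the labial-velar glide from the voiced bilabial fricative — this pair collapses; all other pairs remain distinct.

w, β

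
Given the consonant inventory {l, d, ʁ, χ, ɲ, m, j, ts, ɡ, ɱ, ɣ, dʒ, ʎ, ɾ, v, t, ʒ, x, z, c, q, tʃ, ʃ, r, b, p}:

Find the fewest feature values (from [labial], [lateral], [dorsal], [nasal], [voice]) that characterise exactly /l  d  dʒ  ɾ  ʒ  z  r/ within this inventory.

[+voice, −labial, −dorsal]

/l, d, dʒ, ɾ, ʒ, z, r/ are all [+voice], [−labial], [−dorsal], and no other segment in the inventory matches all three values. Dropping any one of them over-generates: [−labial, −dorsal] alone would also admit /ts, t, tʃ, ʃ/; [+voice, −dorsal] alone would also admit /m, ɱ, v, b/; [+voice, −labial] alone would also admit /ʁ, ɲ, j, ɡ, …/. No other combination of two listed features picks out exactly this set either, so fewer than three features will not do.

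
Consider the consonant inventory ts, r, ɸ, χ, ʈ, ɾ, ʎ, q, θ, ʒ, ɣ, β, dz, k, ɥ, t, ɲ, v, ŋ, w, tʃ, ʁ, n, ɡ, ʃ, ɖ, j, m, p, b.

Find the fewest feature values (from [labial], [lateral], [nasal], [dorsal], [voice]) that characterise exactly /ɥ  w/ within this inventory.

[+labial, +dorsal]

The class [+labial], [+dorsal] has exactly /ɥ, w/ as its extension in this inventory. No smaller conjunction from the listed features achieves this: [+dorsal] alone would also admit /χ, ʎ, q, ɣ, …/; [+labial] alone would also admit /ɸ, β, v, m, …/; and checking the remaining single features turns up none with this extension.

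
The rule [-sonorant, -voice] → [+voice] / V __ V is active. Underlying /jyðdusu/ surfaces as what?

Only /s/ occurs between two vowels (/u/ __ /u/) and matches the structural description. It is a voiceless alveolar fricative, so [-sonorant, -voice] holds; changing it to [+voice] with all other features held fixed yields /z/ (voiced alveolar fricative). No other segment meets both the structural description and the environment, so the output is [jyðduzu].

[jyðduzu]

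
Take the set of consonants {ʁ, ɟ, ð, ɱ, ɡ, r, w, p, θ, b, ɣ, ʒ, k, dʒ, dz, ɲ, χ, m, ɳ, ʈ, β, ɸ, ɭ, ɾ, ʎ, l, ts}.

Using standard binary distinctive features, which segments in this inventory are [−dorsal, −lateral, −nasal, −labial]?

ð, r, θ, ʒ, dʒ, dz, ʈ, ɾ, ts

Checking each segment against [−dorsal], [−lateral], [−nasal], [−labial]: /ð/ (voiced dental fricative), /r/ (alveolar trill), /θ/ (voiceless dental fricative), /ʒ/ (voiced postalveolar fricative), /dʒ/ (voiced postalveolar affricate), /dz/ (voiced alveolar affricate), among others, satisfy every feature; every other segment in the inventory fails at least one.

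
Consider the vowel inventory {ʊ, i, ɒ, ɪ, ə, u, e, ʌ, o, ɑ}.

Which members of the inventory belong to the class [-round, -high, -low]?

First, the [-round] segments are /i, ɪ, ə, e, ʌ, ɑ/.
Intersecting with [-high] gives /ə, e, ʌ, ɑ/.
Intersecting with [-low] leaves /ə, e, ʌ/.

ə, e, ʌ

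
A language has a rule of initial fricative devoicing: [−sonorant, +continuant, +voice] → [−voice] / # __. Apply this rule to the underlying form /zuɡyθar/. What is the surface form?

[suɡyθar]

/z/ satisfies [−sonorant, +continuant, +voice] and sits in # __. The [−voice] counterpart of the voiced alveolar fricative is /s/. Other segments in /zuɡyθar/ either fail the structural description or are not in the environment, so the surface form is [suɡyθar].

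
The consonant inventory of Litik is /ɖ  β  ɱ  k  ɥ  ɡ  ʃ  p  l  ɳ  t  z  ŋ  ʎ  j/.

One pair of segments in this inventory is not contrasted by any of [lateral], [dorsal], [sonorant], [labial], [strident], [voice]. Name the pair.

/j/ (palatal glide) and /ŋ/ (velar nasal) are both [-lateral], [+dorsal], [+sonorant], [-labial], [-strident], [+voice], so none of the listed features separates them. (They do differ in [nasal], [continuant] and [back], which are not among the given features.) Every other pair in the inventory differs on at least one listed feature.

j, ŋ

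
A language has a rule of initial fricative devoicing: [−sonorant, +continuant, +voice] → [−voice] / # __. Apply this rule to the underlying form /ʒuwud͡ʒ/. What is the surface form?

[ʃuwud͡ʒ]

Only the initial segment /ʒ/ is both word-initial and matches the structural description. It is a voiced postalveolar fricative, so [−sonorant, +continuant, +voice] holds; changing it to [−voice] with all other features held fixed yields /ʃ/ (voiceless postalveolar fricative). No other segment meets both the structural description and the environment, so the output is [ʃuwud͡ʒ].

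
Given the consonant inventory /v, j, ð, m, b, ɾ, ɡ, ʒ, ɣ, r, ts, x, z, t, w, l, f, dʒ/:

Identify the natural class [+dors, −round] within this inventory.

Eliminate segments failing any feature: /v, ð, m, b, ɾ, ʒ, r, ts, z, t, l, f, dʒ/ are [−dorsal]; /w/ is [+round]. The remaining /j, ɡ, ɣ, x/ satisfy [+dorsal], [−round].

j, ɡ, ɣ, x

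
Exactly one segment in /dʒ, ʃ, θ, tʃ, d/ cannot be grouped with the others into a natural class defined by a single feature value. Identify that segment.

The remaining segments after removing /d/ share [+distributed]; /d/ (voiced alveolar stop) is [−distributed]. For every other candidate removal, the leftover set fails to share any single feature value that the removed segment lacks.

d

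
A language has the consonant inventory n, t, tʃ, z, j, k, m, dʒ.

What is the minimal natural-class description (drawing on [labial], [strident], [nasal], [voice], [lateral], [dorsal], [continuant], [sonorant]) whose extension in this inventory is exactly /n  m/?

[+nasal]

/n, m/ are exactly the [+nasal] segments in the inventory, so a single feature suffices.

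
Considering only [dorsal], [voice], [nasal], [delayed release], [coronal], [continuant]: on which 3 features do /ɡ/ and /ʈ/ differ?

/ɡ/ (voiced velar stop) and /ʈ/ (voiceless retroflex stop) agree on [−nasal], [−delayed release], [−continuant]. They differ on [voice] (/ɡ/ [+], /ʈ/ [−]), [coronal] (/ɡ/ [−], /ʈ/ [+]), [dorsal] (/ɡ/ [+], /ʈ/ [−]).

[voice], [coronal], [dorsal]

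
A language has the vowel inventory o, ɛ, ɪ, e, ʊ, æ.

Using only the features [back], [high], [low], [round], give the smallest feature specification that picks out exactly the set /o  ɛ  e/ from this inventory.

/o, ɛ, e/ are all [−high], [−low], and no other segment in the inventory matches both values. Dropping any one of them over-generates: [−low] alone would also admit /ɪ, ʊ/; [−high] alone would also admit /æ/. No other single listed feature picks out exactly this set either, so fewer than two features will not do.

[−high, −low]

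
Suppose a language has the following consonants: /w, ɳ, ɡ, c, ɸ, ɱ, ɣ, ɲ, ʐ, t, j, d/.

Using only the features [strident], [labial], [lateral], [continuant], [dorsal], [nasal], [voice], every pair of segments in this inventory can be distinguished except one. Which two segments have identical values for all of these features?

ɣ, j

On the given features, /ɣ/ and /j/ have an identical profile: [−strident], [−labial], [−lateral], [+continuant], [+dorsal], [−nasal], [+voice]. No other two segments in the inventory coincide on all 7 features. (They do differ in [sonorant] and [back], which are not among the given features.)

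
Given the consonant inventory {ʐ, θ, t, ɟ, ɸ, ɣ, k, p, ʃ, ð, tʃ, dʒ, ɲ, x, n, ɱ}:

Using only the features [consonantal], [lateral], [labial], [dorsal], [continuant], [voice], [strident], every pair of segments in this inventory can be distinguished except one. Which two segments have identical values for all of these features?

Both /ɟ/ and /ɲ/ are [+consonantal], [-lateral], [-labial], [+dorsal], [-continuant], [+voice], [-strident]. Since the list omits [sonorant] and [nasal] — which do distinguish the voiced palatal stop from the palatal nasal — this pair collapses; all other pairs remain distinct.

ɟ, ɲ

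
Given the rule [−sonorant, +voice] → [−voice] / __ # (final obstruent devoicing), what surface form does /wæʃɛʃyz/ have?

The only segment in the rule's environment that also matches [−sonorant, +voice] is /z/. Applying [−voice] turns the voiced alveolar fricative into /s/ (voiceless alveolar fricative), giving [wæʃɛʃys].

[wæʃɛʃys]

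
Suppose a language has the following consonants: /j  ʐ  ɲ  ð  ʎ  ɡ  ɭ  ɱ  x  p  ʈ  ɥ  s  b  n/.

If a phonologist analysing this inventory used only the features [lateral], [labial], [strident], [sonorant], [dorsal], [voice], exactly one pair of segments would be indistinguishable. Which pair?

ɲ, j

/ɲ/ (palatal nasal) and /j/ (palatal glide) are both [−lateral], [−labial], [−strident], [+sonorant], [+dorsal], [+voice], so none of the listed features separates them. (They do differ in [nasal] and [continuant], which are not among the given features.) Every other pair in the inventory differs on at least one listed feature.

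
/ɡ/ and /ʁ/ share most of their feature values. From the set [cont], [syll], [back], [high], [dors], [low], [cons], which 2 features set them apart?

The two segments share [-syllabic], [+back], [+dorsal], [-low], [+consonantal]. The only features from the list on which they differ: /ɡ/ is [-continuant] while /ʁ/ is [+continuant]; /ɡ/ is [+high] while /ʁ/ is [-high].

[continuant], [high]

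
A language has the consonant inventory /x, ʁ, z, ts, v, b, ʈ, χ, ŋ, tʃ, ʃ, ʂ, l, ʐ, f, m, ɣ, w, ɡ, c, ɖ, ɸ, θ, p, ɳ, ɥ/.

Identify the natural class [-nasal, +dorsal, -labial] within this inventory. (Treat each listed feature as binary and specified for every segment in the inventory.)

x, ʁ, χ, ɣ, ɡ, c

Checking each segment against [-nasal], [+dorsal], [-labial]: /x/ (voiceless velar fricative), /ʁ/ (voiced uvular fricative), /χ/ (voiceless uvular fricative), /ɣ/ (voiced velar fricative), /ɡ/ (voiced velar stop), /c/ (voiceless palatal stop) satisfy every feature; every other segment in the inventory fails at least one.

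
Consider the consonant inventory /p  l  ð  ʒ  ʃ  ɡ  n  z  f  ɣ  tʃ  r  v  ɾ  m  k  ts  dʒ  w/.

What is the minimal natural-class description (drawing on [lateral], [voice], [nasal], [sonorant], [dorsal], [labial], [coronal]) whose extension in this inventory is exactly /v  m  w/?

[+voice, +labial]

Every target segment is [+voice], [+labial]; each remaining inventory member fails at least one of these. Each conjunct is needed — [+labial] alone would also admit /p, f/; [+voice] alone would also admit /l, ð, ʒ, ɡ, …/ — and no other single listed feature has exactly this extension, so two is the minimum.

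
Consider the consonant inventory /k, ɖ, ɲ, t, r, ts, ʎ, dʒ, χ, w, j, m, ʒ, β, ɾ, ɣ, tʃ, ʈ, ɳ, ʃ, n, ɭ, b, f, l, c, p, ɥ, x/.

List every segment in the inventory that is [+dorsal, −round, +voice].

The [+dorsal] segments are /k, ɲ, ʎ, χ, w, j, ɣ, c, ɥ, x/.
Of those, [−round] gives /k, ɲ, ʎ, χ, j, ɣ, c, x/.
Of those, [+voice] leaves /ɲ, ʎ, j, ɣ/.

ɲ, ʎ, j, ɣ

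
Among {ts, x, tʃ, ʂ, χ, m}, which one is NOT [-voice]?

m

Every segment except /m/ is [-voice]. /m/ (bilabial nasal) is [+voice], so it is the exception.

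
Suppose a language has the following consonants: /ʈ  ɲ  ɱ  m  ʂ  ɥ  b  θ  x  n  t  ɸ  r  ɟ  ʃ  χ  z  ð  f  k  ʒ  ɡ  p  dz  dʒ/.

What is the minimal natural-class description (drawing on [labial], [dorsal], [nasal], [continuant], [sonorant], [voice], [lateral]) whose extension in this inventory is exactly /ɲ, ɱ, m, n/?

[+nasal]

Every target segment is [+nasal] and no other inventory member is, so one feature is enough.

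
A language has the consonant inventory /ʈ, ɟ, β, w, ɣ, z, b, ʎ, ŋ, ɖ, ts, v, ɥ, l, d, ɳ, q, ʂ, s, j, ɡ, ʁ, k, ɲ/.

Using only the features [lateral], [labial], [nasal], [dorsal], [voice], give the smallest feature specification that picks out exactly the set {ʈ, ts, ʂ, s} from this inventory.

/ʈ, ts, ʂ, s/ are all [−voice], [−dorsal], and no other segment in the inventory matches both values. Dropping any one of them over-generates: [−dorsal] alone would also admit /β, z, b, ɖ, …/; [−voice] alone would also admit /q, k/. No other single listed feature picks out exactly this set either, so fewer than two features will not do.

[−voice, −dorsal]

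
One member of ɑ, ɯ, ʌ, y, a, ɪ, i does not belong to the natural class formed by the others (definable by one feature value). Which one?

y

The remaining segments after removing /y/ share [-round]; /y/ (high front rounded tense vowel) is [+round]. For every other candidate removal, the leftover set fails to share any single feature value that the removed segment lacks.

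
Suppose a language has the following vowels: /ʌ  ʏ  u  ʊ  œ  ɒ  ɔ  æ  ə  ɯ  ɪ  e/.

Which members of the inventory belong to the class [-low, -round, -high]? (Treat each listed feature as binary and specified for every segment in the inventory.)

Eliminate segments failing any feature: /ʏ, u, ʊ, œ, ɔ/ are [+round]; /ɒ, æ/ are [+low]; /ɯ, ɪ/ are [+high]. The remaining /ʌ, ə, e/ satisfy [-low], [-round], [-high].

ʌ, ə, e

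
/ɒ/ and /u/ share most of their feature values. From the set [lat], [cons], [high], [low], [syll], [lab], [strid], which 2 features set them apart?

/ɒ/ is the low back rounded vowel and /u/ is the high back rounded tense vowel. Both are [−lateral], [−consonantal], [+syllabic], [+labial], [−strident]. /ɒ/ is [−high] while /u/ is [+high]; /ɒ/ is [+low] while /u/ is [−low], so the distinguishing features are [high], [low].

[high], [low]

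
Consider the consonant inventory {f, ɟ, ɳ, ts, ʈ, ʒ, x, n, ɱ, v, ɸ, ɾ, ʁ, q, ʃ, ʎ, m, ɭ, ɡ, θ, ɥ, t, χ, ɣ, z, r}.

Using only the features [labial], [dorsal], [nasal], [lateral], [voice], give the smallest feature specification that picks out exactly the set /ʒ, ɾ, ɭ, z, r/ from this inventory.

The class [+voice], [−nasal], [−labial], [−dorsal] has exactly /ʒ, ɾ, ɭ, z, r/ as its extension in this inventory. No smaller conjunction from the listed features achieves this: [−nasal, −labial, −dorsal] alone would also admit /ts, ʈ, ʃ, θ, …/; [+voice, −labial, −dorsal] alone would also admit /ɳ, n/; [+voice, −nasal, −dorsal] alone would also admit /v/; [+voice, −nasal, −labial] alone would also admit /ɟ, ʁ, ʎ, ɡ, …/; and checking the remaining three-feature bundles turns up none with this extension.

[+voice, −nasal, −labial, −dorsal]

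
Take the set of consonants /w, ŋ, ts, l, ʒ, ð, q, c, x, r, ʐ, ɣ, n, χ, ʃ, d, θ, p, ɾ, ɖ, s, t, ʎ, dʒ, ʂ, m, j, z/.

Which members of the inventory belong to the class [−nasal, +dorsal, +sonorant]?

Among the inventory, the [−nasal] segments are /w, ts, l, ʒ, ð, q, c, x, r, ʐ, ɣ, χ, ʃ, d, θ, p, ɾ, ɖ, s, t, ʎ, dʒ, ʂ, j, z/.
Then [+dorsal] gives /w, q, c, x, ɣ, χ, ʎ, j/.
Then [+sonorant] leaves /w, ʎ, j/.

w, ʎ, j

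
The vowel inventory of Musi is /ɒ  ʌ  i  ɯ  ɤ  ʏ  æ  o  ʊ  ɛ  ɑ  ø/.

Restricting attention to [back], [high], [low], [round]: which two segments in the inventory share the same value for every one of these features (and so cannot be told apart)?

On the given features, /ɤ/ and /ʌ/ have an identical profile: [+back], [−high], [−low], [−round]. No other two segments in the inventory coincide on all 4 features. (They do differ in [tense], which is not among the given features.)

ɤ, ʌ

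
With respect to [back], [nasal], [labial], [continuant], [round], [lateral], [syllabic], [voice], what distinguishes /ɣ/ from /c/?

The two segments share [−nasal], [−labial], [−round], [−lateral], [−syllabic]. The only features from the list on which they differ: /ɣ/ is [+voice] while /c/ is [−voice]; /ɣ/ is [+continuant] while /c/ is [−continuant]; /ɣ/ is [+back] while /c/ is [−back].

[voice], [continuant], [back]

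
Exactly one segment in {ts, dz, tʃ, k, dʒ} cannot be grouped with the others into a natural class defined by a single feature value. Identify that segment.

k

/tʃ, ts, dz, dʒ/ are all [+delayed release], but /k/ (voiceless velar stop) is [-delayed release]. No other single segment can be removed to leave a set sharing one feature value that the removed segment lacks, so /k/ is the odd one out.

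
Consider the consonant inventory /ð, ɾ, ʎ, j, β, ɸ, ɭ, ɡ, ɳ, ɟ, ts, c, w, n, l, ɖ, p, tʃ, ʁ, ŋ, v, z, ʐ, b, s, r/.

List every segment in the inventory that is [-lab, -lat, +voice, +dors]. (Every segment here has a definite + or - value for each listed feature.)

First, the [-labial] segments are /ð, ɾ, ʎ, j, ɭ, ɡ, ɳ, ɟ, ts, c, n, l, ɖ, tʃ, ʁ, ŋ, z, ʐ, s, r/.
Within that set, [-lateral] gives /ð, ɾ, j, ɡ, ɳ, ɟ, ts, c, n, ɖ, tʃ, ʁ, ŋ, z, ʐ, s, r/.
Of those, [+voice] gives /ð, ɾ, j, ɡ, ɳ, ɟ, n, ɖ, ʁ, ŋ, z, ʐ, r/.
Then [+dorsal] leaves /j, ɡ, ɟ, ʁ, ŋ/.

j, ɡ, ɟ, ʁ, ŋ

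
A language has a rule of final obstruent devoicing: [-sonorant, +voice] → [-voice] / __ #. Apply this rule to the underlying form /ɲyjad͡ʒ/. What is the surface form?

[ɲyjat͡ʃ]

The only segment in the rule's environment that also matches [-sonorant, +voice] is /d͡ʒ/. Applying [-voice] turns the voiced postalveolar affricate into /t͡ʃ/ (voiceless postalveolar affricate), giving [ɲyjat͡ʃ].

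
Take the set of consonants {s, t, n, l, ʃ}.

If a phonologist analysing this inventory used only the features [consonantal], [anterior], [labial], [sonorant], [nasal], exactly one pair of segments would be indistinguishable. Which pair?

Both /s/ and /t/ are [+consonantal], [+anterior], [−labial], [−sonorant], [−nasal]. Since the list omits [continuant] and [strident] — which do distinguish the voiceless alveolar fricative from the voiceless alveolar stop — this pair collapses; all other pairs remain distinct.

s, t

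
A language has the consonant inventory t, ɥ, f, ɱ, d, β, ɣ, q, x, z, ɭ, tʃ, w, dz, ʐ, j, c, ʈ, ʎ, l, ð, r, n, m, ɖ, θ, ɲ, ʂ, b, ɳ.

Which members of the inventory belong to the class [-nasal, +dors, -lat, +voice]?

ɥ, ɣ, w, j

Checking each segment against [-nasal], [+dorsal], [-lateral], [+voice]: /ɥ/ (labial-palatal glide), /ɣ/ (voiced velar fricative), /w/ (labial-velar glide), /j/ (palatal glide) satisfy every feature; every other segment in the inventory fails at least one.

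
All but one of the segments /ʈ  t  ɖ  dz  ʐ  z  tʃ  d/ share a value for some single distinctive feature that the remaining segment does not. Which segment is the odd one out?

tʃ

[distributed] groups all but one: /t, ɖ, ʐ, z, d, dz, ʈ/ share [−distributed] while /tʃ/ (voiceless postalveolar affricate) alone is [+distributed]. Removing any other segment would not leave a single-feature class that excludes it.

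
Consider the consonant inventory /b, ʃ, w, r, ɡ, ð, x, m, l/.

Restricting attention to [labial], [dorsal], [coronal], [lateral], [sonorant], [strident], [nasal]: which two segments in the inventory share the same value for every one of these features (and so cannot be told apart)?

Both /ɡ/ and /x/ are [−labial], [+dorsal], [−coronal], [−lateral], [−sonorant], [−strident], [−nasal]. Since the list omits [voice] and [continuant] — which do distinguish the voiced velar stop from the voiceless velar fricative — this pair collapses; all other pairs remain distinct.

ɡ, x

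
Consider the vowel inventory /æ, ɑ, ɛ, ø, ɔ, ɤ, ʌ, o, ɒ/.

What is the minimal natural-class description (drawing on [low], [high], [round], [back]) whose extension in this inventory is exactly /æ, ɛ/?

Every target segment is [-back], [-round]; each remaining inventory member fails at least one of these. Each conjunct is needed — [-round] alone would also admit /ɑ, ɤ, ʌ/; [-back] alone would also admit /ø/ — and no other single listed feature has exactly this extension, so two is the minimum.

[-back, -round]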